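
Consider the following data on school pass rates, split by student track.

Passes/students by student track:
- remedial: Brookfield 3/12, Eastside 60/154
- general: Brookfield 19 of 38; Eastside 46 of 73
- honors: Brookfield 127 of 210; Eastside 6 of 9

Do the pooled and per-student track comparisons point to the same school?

Remedial: Brookfield 3/12 = 25.0%, Eastside 60/154 = 39.0% → Eastside
General: Brookfield 19/38 = 50.0%, Eastside 46/73 = 63.0% → Eastside
Honors: Brookfield 127/210 = 60.5%, Eastside 6/9 = 66.7% → Eastside
Overall: Brookfield 149/260 = 57.3%, Eastside 112/236 = 47.5% → Brookfield
Eastside wins each student group but Brookfield wins overall — the comparison reverses. Eastside's students skew toward remedial, which has a lower base rate.

No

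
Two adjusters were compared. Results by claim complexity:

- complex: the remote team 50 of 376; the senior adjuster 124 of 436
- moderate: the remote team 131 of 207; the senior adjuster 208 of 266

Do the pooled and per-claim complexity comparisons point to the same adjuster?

Complex: the remote team 50/376 = 13.3%, the senior adjuster 124/436 = 28.4% → the senior adjuster
Moderate: the remote team 131/207 = 63.3%, the senior adjuster 208/266 = 78.2% → the senior adjuster
Overall: the remote team 181/583 = 31.0%, the senior adjuster 332/702 = 47.3% → the senior adjuster
The senior adjuster wins overall and in every claim group — no reversal.

Yes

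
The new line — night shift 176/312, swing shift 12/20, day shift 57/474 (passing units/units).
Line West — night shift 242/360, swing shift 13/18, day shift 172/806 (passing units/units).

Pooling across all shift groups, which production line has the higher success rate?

Night shift: the new line 176/312 = 56.4%, Line West 242/360 = 67.2% → Line West
Swing shift: the new line 12/20 = 60.0%, Line West 13/18 = 72.2% → Line West
Day shift: the new line 57/474 = 12.0%, Line West 172/806 = 21.3% → Line West
Overall: the new line 245/806 = 30.4%, Line West 427/1184 = 36.1% → Line West

Line West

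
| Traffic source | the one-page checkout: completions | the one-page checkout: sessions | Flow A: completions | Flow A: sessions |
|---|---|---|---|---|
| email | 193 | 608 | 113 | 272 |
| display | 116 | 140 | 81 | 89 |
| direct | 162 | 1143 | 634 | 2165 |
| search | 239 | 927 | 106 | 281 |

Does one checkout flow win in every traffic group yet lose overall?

No

Email: the one-page checkout 193/608 = 31.7%, Flow A 113/272 = 41.5% → Flow A
Display: the one-page checkout 116/140 = 82.9%, Flow A 81/89 = 91.0% → Flow A
Direct: the one-page checkout 162/1143 = 14.2%, Flow A 634/2165 = 29.3% → Flow A
Search: the one-page checkout 239/927 = 25.8%, Flow A 106/281 = 37.7% → Flow A
Overall: the one-page checkout 710/2818 = 25.2%, Flow A 934/2807 = 33.3% → Flow A
Flow A wins overall and in every traffic group — no reversal.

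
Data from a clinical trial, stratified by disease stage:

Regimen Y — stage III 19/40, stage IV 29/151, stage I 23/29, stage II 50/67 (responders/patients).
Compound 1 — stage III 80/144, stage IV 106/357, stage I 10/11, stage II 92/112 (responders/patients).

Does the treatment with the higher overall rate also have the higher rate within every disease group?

Yes

Stage III: Regimen Y 19/40 = 47.5%, Compound 1 80/144 = 55.6% → Compound 1
Stage IV: Regimen Y 29/151 = 19.2%, Compound 1 106/357 = 29.7% → Compound 1
Stage I: Regimen Y 23/29 = 79.3%, Compound 1 10/11 = 90.9% → Compound 1
Stage II: Regimen Y 50/67 = 74.6%, Compound 1 92/112 = 82.1% → Compound 1
Overall: Regimen Y 121/287 = 42.2%, Compound 1 288/624 = 46.2% → Compound 1
Compound 1 wins overall and in every disease group — no reversal.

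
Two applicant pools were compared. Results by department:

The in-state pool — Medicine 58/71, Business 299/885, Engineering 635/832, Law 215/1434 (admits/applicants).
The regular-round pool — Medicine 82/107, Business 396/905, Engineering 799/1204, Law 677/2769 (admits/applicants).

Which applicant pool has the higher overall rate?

Medicine: the in-state pool 58/71 = 81.7%, the regular-round pool 82/107 = 76.6% → the in-state pool
Business: the in-state pool 299/885 = 33.8%, the regular-round pool 396/905 = 43.8% → the regular-round pool
Engineering: the in-state pool 635/832 = 76.3%, the regular-round pool 799/1204 = 66.4% → the in-state pool
Law: the in-state pool 215/1434 = 15.0%, the regular-round pool 677/2769 = 24.4% → the regular-round pool
Overall: the in-state pool 1207/3222 = 37.5%, the regular-round pool 1954/4985 = 39.2% → the regular-round pool
(Neither sweeps every department group, but the regular-round pool has the higher pooled rate.)

the regular-round pool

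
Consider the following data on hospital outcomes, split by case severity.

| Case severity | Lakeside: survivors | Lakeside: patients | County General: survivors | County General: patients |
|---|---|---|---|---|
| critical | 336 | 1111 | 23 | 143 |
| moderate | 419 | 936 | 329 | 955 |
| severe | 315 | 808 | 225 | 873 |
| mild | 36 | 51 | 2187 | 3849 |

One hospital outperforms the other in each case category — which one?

Critical: Lakeside 336/1111 = 30.2%, County General 23/143 = 16.1% → Lakeside
Moderate: Lakeside 419/936 = 44.8%, County General 329/955 = 34.5% → Lakeside
Severe: Lakeside 315/808 = 39.0%, County General 225/873 = 25.8% → Lakeside
Mild: Lakeside 36/51 = 70.6%, County General 2187/3849 = 56.8% → Lakeside
Lakeside has the higher rate in all 4 groups.

Lakeside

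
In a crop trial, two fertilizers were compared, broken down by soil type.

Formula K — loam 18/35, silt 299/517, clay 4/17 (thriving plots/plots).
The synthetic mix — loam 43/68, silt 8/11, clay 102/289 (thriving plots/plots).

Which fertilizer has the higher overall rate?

Formula K

Loam: Formula K 18/35 = 51.4%, the synthetic mix 43/68 = 63.2% → the synthetic mix
Silt: Formula K 299/517 = 57.8%, the synthetic mix 8/11 = 72.7% → the synthetic mix
Clay: Formula K 4/17 = 23.5%, the synthetic mix 102/289 = 35.3% → the synthetic mix
Overall: Formula K 321/569 = 56.4%, the synthetic mix 153/368 = 41.6% → Formula K
(The synthetic mix wins every soil group but Formula K wins overall — the synthetic mix's plots skew toward the low-rate clay group.)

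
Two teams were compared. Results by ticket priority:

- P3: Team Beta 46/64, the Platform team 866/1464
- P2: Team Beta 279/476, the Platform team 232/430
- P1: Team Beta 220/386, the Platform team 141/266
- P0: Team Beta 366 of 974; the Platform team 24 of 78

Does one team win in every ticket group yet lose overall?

Yes

P3: Team Beta 46/64 = 71.9%, the Platform team 866/1464 = 59.2% → Team Beta
P2: Team Beta 279/476 = 58.6%, the Platform team 232/430 = 54.0% → Team Beta
P1: Team Beta 220/386 = 57.0%, the Platform team 141/266 = 53.0% → Team Beta
P0: Team Beta 366/974 = 37.6%, the Platform team 24/78 = 30.8% → Team Beta
Overall: Team Beta 911/1900 = 47.9%, the Platform team 1263/2238 = 56.4% → the Platform team
Team Beta wins each ticket group but the Platform team wins overall — the comparison reverses. Team Beta's tickets skew toward P0, which has a lower base rate.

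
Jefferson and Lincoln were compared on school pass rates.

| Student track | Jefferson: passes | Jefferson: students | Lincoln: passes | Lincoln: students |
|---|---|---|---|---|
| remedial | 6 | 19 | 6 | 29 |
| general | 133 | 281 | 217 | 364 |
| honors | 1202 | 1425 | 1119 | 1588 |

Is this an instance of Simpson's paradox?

Remedial: Jefferson 6/19 = 31.6%, Lincoln 6/29 = 20.7% → Jefferson
General: Jefferson 133/281 = 47.3%, Lincoln 217/364 = 59.6% → Lincoln
Honors: Jefferson 1202/1425 = 84.4%, Lincoln 1119/1588 = 70.5% → Jefferson
Overall: Jefferson 1341/1725 = 77.7%, Lincoln 1342/1981 = 67.7% → Jefferson
Neither sweeps: Jefferson wins 2 of 3 groups, Lincoln wins 1. Jefferson wins overall but not every group — no Simpson reversal.

No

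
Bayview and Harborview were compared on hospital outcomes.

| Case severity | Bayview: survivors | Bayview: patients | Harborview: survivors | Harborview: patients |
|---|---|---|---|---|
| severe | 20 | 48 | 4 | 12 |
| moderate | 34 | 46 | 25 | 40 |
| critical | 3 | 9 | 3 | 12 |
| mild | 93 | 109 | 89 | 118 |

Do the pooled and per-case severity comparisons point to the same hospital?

Severe: Bayview 20/48 = 41.7%, Harborview 4/12 = 33.3% → Bayview
Moderate: Bayview 34/46 = 73.9%, Harborview 25/40 = 62.5% → Bayview
Critical: Bayview 3/9 = 33.3%, Harborview 3/12 = 25.0% → Bayview
Mild: Bayview 93/109 = 85.3%, Harborview 89/118 = 75.4% → Bayview
Overall: Bayview 150/212 = 70.8%, Harborview 121/182 = 66.5% → Bayview
Bayview wins overall and in every case group — no reversal.

Yes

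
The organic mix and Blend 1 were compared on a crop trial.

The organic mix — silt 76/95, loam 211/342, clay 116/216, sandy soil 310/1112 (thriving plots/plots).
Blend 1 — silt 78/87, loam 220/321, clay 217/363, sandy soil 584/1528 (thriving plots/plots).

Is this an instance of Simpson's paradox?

No

Silt: the organic mix 76/95 = 80.0%, Blend 1 78/87 = 89.7% → Blend 1
Loam: the organic mix 211/342 = 61.7%, Blend 1 220/321 = 68.5% → Blend 1
Clay: the organic mix 116/216 = 53.7%, Blend 1 217/363 = 59.8% → Blend 1
Sandy soil: the organic mix 310/1112 = 27.9%, Blend 1 584/1528 = 38.2% → Blend 1
Overall: the organic mix 713/1765 = 40.4%, Blend 1 1099/2299 = 47.8% → Blend 1
Blend 1 wins overall and in every soil group — no reversal.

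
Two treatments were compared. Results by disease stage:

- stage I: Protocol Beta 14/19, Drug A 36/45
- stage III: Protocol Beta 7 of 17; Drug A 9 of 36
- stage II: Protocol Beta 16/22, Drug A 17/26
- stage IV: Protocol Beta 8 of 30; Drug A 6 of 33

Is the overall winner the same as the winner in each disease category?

Stage I: Protocol Beta 14/19 = 73.7%, Drug A 36/45 = 80.0% → Drug A
Stage III: Protocol Beta 7/17 = 41.2%, Drug A 9/36 = 25.0% → Protocol Beta
Stage II: Protocol Beta 16/22 = 72.7%, Drug A 17/26 = 65.4% → Protocol Beta
Stage IV: Protocol Beta 8/30 = 26.7%, Drug A 6/33 = 18.2% → Protocol Beta
Overall: Protocol Beta 45/88 = 51.1%, Drug A 68/140 = 48.6% → Protocol Beta
Neither sweeps: Protocol Beta wins 3 of 4 groups, Drug A wins 1. Protocol Beta wins overall but not every group — no Simpson reversal.

No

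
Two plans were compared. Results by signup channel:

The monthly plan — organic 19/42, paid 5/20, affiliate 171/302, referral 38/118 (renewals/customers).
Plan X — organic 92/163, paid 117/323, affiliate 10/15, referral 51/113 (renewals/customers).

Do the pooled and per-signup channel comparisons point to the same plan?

Organic: the monthly plan 19/42 = 45.2%, Plan X 92/163 = 56.4% → Plan X
Paid: the monthly plan 5/20 = 25.0%, Plan X 117/323 = 36.2% → Plan X
Affiliate: the monthly plan 171/302 = 56.6%, Plan X 10/15 = 66.7% → Plan X
Referral: the monthly plan 38/118 = 32.2%, Plan X 51/113 = 45.1% → Plan X
Overall: the monthly plan 233/482 = 48.3%, Plan X 270/614 = 44.0% → the monthly plan
Plan X wins each signup group but the monthly plan wins overall — the comparison reverses. Plan X's customers skew toward paid, which has a lower base rate.

No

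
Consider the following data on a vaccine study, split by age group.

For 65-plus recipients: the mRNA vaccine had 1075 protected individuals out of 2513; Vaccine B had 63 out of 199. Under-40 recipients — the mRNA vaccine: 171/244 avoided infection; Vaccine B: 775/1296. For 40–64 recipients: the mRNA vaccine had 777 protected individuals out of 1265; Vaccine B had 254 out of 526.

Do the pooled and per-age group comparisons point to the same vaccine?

No

65-plus: the mRNA vaccine 1075/2513 = 42.8%, Vaccine B 63/199 = 31.7% → the mRNA vaccine
Under-40: the mRNA vaccine 171/244 = 70.1%, Vaccine B 775/1296 = 59.8% → the mRNA vaccine
40–64: the mRNA vaccine 777/1265 = 61.4%, Vaccine B 254/526 = 48.3% → the mRNA vaccine
Overall: the mRNA vaccine 2023/4022 = 50.3%, Vaccine B 1092/2021 = 54.0% → Vaccine B
The mRNA vaccine wins each age group but Vaccine B wins overall — the comparison reverses. The mRNA vaccine's recipients skew toward 65-plus, which has a lower base rate.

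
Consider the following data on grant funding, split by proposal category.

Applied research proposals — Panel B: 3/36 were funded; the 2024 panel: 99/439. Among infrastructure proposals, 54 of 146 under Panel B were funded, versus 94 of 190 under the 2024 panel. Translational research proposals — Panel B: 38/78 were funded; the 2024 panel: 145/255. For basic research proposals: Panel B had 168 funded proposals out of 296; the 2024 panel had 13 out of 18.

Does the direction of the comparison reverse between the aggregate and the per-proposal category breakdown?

Yes

Applied research: Panel B 3/36 = 8.3%, the 2024 panel 99/439 = 22.6% → the 2024 panel
Infrastructure: Panel B 54/146 = 37.0%, the 2024 panel 94/190 = 49.5% → the 2024 panel
Translational research: Panel B 38/78 = 48.7%, the 2024 panel 145/255 = 56.9% → the 2024 panel
Basic research: Panel B 168/296 = 56.8%, the 2024 panel 13/18 = 72.2% → the 2024 panel
Overall: Panel B 263/556 = 47.3%, the 2024 panel 351/902 = 38.9% → Panel B
The 2024 panel wins each proposal group but Panel B wins overall — the comparison reverses. The 2024 panel's proposals skew toward applied research, which has a lower base rate.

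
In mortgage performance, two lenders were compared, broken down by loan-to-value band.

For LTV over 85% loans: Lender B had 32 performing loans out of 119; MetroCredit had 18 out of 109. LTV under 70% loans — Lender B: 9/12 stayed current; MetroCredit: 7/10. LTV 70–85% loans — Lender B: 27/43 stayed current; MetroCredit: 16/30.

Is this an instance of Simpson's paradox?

No

LTV over 85%: Lender B 32/119 = 26.9%, MetroCredit 18/109 = 16.5% → Lender B
LTV under 70%: Lender B 9/12 = 75.0%, MetroCredit 7/10 = 70.0% → Lender B
LTV 70–85%: Lender B 27/43 = 62.8%, MetroCredit 16/30 = 53.3% → Lender B
Overall: Lender B 68/174 = 39.1%, MetroCredit 41/149 = 27.5% → Lender B
Lender B wins overall and in every loan-to-value group — no reversal.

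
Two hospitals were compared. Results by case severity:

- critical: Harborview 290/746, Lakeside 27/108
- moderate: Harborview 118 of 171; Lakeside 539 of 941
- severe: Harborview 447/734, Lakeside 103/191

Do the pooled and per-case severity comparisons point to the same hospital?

Critical: Harborview 290/746 = 38.9%, Lakeside 27/108 = 25.0% → Harborview
Moderate: Harborview 118/171 = 69.0%, Lakeside 539/941 = 57.3% → Harborview
Severe: Harborview 447/734 = 60.9%, Lakeside 103/191 = 53.9% → Harborview
Overall: Harborview 855/1651 = 51.8%, Lakeside 669/1240 = 54.0% → Lakeside
Harborview wins each case group but Lakeside wins overall — the comparison reverses. Harborview's patients skew toward critical, which has a lower base rate.

No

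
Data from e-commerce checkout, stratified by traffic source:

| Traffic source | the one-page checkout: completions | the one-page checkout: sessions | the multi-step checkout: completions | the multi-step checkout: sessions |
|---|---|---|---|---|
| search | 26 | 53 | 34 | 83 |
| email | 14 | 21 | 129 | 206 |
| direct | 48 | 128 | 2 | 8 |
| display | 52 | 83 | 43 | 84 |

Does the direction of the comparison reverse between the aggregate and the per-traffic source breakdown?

Yes

Search: the one-page checkout 26/53 = 49.1%, the multi-step checkout 34/83 = 41.0% → the one-page checkout
Email: the one-page checkout 14/21 = 66.7%, the multi-step checkout 129/206 = 62.6% → the one-page checkout
Direct: the one-page checkout 48/128 = 37.5%, the multi-step checkout 2/8 = 25.0% → the one-page checkout
Display: the one-page checkout 52/83 = 62.7%, the multi-step checkout 43/84 = 51.2% → the one-page checkout
Overall: the one-page checkout 140/285 = 49.1%, the multi-step checkout 208/381 = 54.6% → the multi-step checkout
The one-page checkout wins each traffic group but the multi-step checkout wins overall — the comparison reverses. The one-page checkout's sessions skew toward direct, which has a lower base rate.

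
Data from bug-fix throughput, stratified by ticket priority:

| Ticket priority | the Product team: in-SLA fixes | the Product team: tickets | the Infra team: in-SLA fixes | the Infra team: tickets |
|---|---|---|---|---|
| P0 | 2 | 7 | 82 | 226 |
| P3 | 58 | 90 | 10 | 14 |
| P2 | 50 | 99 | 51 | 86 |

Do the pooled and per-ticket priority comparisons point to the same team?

No

P0: the Product team 2/7 = 28.6%, the Infra team 82/226 = 36.3% → the Infra team
P3: the Product team 58/90 = 64.4%, the Infra team 10/14 = 71.4% → the Infra team
P2: the Product team 50/99 = 50.5%, the Infra team 51/86 = 59.3% → the Infra team
Overall: the Product team 110/196 = 56.1%, the Infra team 143/326 = 43.9% → the Product team
The Infra team wins each ticket group but the Product team wins overall — the comparison reverses. The Infra team's tickets skew toward P0, which has a lower base rate.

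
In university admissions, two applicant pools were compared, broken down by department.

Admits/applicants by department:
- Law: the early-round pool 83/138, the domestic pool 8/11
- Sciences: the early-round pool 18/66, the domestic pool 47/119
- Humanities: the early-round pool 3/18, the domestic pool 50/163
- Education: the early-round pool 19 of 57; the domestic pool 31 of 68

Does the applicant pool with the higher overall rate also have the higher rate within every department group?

Law: the early-round pool 83/138 = 60.1%, the domestic pool 8/11 = 72.7% → the domestic pool
Sciences: the early-round pool 18/66 = 27.3%, the domestic pool 47/119 = 39.5% → the domestic pool
Humanities: the early-round pool 3/18 = 16.7%, the domestic pool 50/163 = 30.7% → the domestic pool
Education: the early-round pool 19/57 = 33.3%, the domestic pool 31/68 = 45.6% → the domestic pool
Overall: the early-round pool 123/279 = 44.1%, the domestic pool 136/361 = 37.7% → the early-round pool
The domestic pool wins each department group but the early-round pool wins overall — the comparison reverses. The domestic pool's applicants skew toward Humanities, which has a lower base rate.

No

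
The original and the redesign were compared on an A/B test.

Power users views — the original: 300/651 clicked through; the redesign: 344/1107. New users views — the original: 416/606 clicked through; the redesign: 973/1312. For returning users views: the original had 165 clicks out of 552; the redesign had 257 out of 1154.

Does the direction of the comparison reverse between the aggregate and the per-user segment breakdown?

Power users: the original 300/651 = 46.1%, the redesign 344/1107 = 31.1% → the original
New users: the original 416/606 = 68.6%, the redesign 973/1312 = 74.2% → the redesign
Returning users: the original 165/552 = 29.9%, the redesign 257/1154 = 22.3% → the original
Overall: the original 881/1809 = 48.7%, the redesign 1574/3573 = 44.1% → the original
Neither sweeps: the original wins 2 of 3 groups, the redesign wins 1. The original wins overall but not every group — no Simpson reversal.

No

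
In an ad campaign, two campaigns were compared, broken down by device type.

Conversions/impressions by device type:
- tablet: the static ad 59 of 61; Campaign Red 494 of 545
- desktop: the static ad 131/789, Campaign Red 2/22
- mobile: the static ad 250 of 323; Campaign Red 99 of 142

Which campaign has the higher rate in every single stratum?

Tablet: the static ad 59/61 = 96.7%, Campaign Red 494/545 = 90.6% → the static ad
Desktop: the static ad 131/789 = 16.6%, Campaign Red 2/22 = 9.1% → the static ad
Mobile: the static ad 250/323 = 77.4%, Campaign Red 99/142 = 69.7% → the static ad
The static ad has the higher rate in all 3 groups.

the static ad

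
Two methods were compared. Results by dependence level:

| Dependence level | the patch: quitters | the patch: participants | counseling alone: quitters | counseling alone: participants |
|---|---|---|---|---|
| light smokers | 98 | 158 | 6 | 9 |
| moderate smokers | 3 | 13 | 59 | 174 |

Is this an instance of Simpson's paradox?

Yes

Light smokers: the patch 98/158 = 62.0%, counseling alone 6/9 = 66.7% → counseling alone
Moderate smokers: the patch 3/13 = 23.1%, counseling alone 59/174 = 33.9% → counseling alone
Overall: the patch 101/171 = 59.1%, counseling alone 65/183 = 35.5% → the patch
Counseling alone wins each dependence group but the patch wins overall — the comparison reverses. Counseling alone's participants skew toward moderate smokers, which has a lower base rate.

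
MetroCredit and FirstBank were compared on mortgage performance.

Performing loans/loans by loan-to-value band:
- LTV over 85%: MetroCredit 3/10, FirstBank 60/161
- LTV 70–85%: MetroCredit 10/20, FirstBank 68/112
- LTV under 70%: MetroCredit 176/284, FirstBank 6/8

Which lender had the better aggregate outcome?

MetroCredit

LTV over 85%: MetroCredit 3/10 = 30.0%, FirstBank 60/161 = 37.3% → FirstBank
LTV 70–85%: MetroCredit 10/20 = 50.0%, FirstBank 68/112 = 60.7% → FirstBank
LTV under 70%: MetroCredit 176/284 = 62.0%, FirstBank 6/8 = 75.0% → FirstBank
Overall: MetroCredit 189/314 = 60.2%, FirstBank 134/281 = 47.7% → MetroCredit
(FirstBank wins every loan-to-value group but MetroCredit wins overall — FirstBank's loans skew toward the low-rate LTV over 85% group.)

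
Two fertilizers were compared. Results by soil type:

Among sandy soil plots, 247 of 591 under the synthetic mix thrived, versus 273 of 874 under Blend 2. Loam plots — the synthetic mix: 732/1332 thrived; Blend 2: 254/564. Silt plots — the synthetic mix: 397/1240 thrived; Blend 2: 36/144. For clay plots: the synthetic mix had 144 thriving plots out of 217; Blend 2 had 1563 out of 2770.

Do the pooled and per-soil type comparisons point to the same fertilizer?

Sandy soil: the synthetic mix 247/591 = 41.8%, Blend 2 273/874 = 31.2% → the synthetic mix
Loam: the synthetic mix 732/1332 = 55.0%, Blend 2 254/564 = 45.0% → the synthetic mix
Silt: the synthetic mix 397/1240 = 32.0%, Blend 2 36/144 = 25.0% → the synthetic mix
Clay: the synthetic mix 144/217 = 66.4%, Blend 2 1563/2770 = 56.4% → the synthetic mix
Overall: the synthetic mix 1520/3380 = 45.0%, Blend 2 2126/4352 = 48.9% → Blend 2
The synthetic mix wins each soil group but Blend 2 wins overall — the comparison reverses. The synthetic mix's plots skew toward silt, which has a lower base rate.

No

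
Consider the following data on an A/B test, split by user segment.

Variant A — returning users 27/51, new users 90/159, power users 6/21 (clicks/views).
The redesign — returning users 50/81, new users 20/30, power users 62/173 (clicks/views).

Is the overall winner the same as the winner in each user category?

Returning users: Variant A 27/51 = 52.9%, the redesign 50/81 = 61.7% → the redesign
New users: Variant A 90/159 = 56.6%, the redesign 20/30 = 66.7% → the redesign
Power users: Variant A 6/21 = 28.6%, the redesign 62/173 = 35.8% → the redesign
Overall: Variant A 123/231 = 53.2%, the redesign 132/284 = 46.5% → Variant A
The redesign wins each user group but Variant A wins overall — the comparison reverses. The redesign's views skew toward power users, which has a lower base rate.

No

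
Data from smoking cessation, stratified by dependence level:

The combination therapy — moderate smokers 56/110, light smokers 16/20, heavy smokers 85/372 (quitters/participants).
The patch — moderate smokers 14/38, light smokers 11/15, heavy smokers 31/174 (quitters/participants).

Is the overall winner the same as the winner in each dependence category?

Yes

Moderate smokers: the combination therapy 56/110 = 50.9%, the patch 14/38 = 36.8% → the combination therapy
Light smokers: the combination therapy 16/20 = 80.0%, the patch 11/15 = 73.3% → the combination therapy
Heavy smokers: the combination therapy 85/372 = 22.8%, the patch 31/174 = 17.8% → the combination therapy
Overall: the combination therapy 157/502 = 31.3%, the patch 56/227 = 24.7% → the combination therapy
The combination therapy wins overall and in every dependence group — no reversal.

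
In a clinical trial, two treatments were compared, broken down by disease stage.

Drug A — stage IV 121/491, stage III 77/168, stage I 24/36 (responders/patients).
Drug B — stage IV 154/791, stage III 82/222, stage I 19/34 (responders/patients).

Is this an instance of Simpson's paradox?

No

Stage IV: Drug A 121/491 = 24.6%, Drug B 154/791 = 19.5% → Drug A
Stage III: Drug A 77/168 = 45.8%, Drug B 82/222 = 36.9% → Drug A
Stage I: Drug A 24/36 = 66.7%, Drug B 19/34 = 55.9% → Drug A
Overall: Drug A 222/695 = 31.9%, Drug B 255/1047 = 24.4% → Drug A
Drug A wins overall and in every disease group — no reversal.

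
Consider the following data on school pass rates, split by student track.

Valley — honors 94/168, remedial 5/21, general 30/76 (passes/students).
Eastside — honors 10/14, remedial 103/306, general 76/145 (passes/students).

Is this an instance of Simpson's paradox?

Yes

Honors: Valley 94/168 = 56.0%, Eastside 10/14 = 71.4% → Eastside
Remedial: Valley 5/21 = 23.8%, Eastside 103/306 = 33.7% → Eastside
General: Valley 30/76 = 39.5%, Eastside 76/145 = 52.4% → Eastside
Overall: Valley 129/265 = 48.7%, Eastside 189/465 = 40.6% → Valley
Eastside wins each student group but Valley wins overall — the comparison reverses. Eastside's students skew toward remedial, which has a lower base rate.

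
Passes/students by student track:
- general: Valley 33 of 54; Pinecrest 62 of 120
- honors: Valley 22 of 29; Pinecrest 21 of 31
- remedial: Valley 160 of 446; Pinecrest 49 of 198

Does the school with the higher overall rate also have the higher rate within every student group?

Yes

General: Valley 33/54 = 61.1%, Pinecrest 62/120 = 51.7% → Valley
Honors: Valley 22/29 = 75.9%, Pinecrest 21/31 = 67.7% → Valley
Remedial: Valley 160/446 = 35.9%, Pinecrest 49/198 = 24.7% → Valley
Overall: Valley 215/529 = 40.6%, Pinecrest 132/349 = 37.8% → Valley
Valley wins overall and in every student group — no reversal.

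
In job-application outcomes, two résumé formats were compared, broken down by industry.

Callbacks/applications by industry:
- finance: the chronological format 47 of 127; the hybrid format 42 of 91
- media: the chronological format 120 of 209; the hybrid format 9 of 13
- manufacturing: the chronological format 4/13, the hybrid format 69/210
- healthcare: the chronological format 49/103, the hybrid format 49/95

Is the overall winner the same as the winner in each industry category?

No

Finance: the chronological format 47/127 = 37.0%, the hybrid format 42/91 = 46.2% → the hybrid format
Media: the chronological format 120/209 = 57.4%, the hybrid format 9/13 = 69.2% → the hybrid format
Manufacturing: the chronological format 4/13 = 30.8%, the hybrid format 69/210 = 32.9% → the hybrid format
Healthcare: the chronological format 49/103 = 47.6%, the hybrid format 49/95 = 51.6% → the hybrid format
Overall: the chronological format 220/452 = 48.7%, the hybrid format 169/409 = 41.3% → the chronological format
The hybrid format wins each industry group but the chronological format wins overall — the comparison reverses. The hybrid format's applications skew toward manufacturing, which has a lower base rate.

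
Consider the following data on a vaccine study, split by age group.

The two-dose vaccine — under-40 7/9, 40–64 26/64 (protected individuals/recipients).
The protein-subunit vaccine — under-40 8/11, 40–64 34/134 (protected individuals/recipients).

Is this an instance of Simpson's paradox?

Under-40: the two-dose vaccine 7/9 = 77.8%, the protein-subunit vaccine 8/11 = 72.7% → the two-dose vaccine
40–64: the two-dose vaccine 26/64 = 40.6%, the protein-subunit vaccine 34/134 = 25.4% → the two-dose vaccine
Overall: the two-dose vaccine 33/73 = 45.2%, the protein-subunit vaccine 42/145 = 29.0% → the two-dose vaccine
The two-dose vaccine wins overall and in every age group — no reversal.

No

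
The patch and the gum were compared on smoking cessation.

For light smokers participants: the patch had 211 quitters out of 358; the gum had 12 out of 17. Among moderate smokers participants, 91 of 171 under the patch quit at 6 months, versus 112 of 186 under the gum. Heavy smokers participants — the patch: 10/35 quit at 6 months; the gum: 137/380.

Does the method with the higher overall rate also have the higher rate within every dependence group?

No

Light smokers: the patch 211/358 = 58.9%, the gum 12/17 = 70.6% → the gum
Moderate smokers: the patch 91/171 = 53.2%, the gum 112/186 = 60.2% → the gum
Heavy smokers: the patch 10/35 = 28.6%, the gum 137/380 = 36.1% → the gum
Overall: the patch 312/564 = 55.3%, the gum 261/583 = 44.8% → the patch
The gum wins each dependence group but the patch wins overall — the comparison reverses. The gum's participants skew toward heavy smokers, which has a lower base rate.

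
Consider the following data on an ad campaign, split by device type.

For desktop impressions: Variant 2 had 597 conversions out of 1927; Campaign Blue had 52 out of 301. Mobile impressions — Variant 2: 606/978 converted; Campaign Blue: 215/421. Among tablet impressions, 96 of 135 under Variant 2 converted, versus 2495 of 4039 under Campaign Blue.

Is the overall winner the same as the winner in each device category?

Desktop: Variant 2 597/1927 = 31.0%, Campaign Blue 52/301 = 17.3% → Variant 2
Mobile: Variant 2 606/978 = 62.0%, Campaign Blue 215/421 = 51.1% → Variant 2
Tablet: Variant 2 96/135 = 71.1%, Campaign Blue 2495/4039 = 61.8% → Variant 2
Overall: Variant 2 1299/3040 = 42.7%, Campaign Blue 2762/4761 = 58.0% → Campaign Blue
Variant 2 wins each device group but Campaign Blue wins overall — the comparison reverses. Variant 2's impressions skew toward desktop, which has a lower base rate.

No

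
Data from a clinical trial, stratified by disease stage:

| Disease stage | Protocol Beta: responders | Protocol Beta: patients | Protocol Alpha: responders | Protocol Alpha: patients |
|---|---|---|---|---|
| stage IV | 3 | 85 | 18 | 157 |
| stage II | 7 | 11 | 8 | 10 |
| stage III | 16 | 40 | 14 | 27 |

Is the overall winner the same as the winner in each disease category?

Yes

Stage IV: Protocol Beta 3/85 = 3.5%, Protocol Alpha 18/157 = 11.5% → Protocol Alpha
Stage II: Protocol Beta 7/11 = 63.6%, Protocol Alpha 8/10 = 80.0% → Protocol Alpha
Stage III: Protocol Beta 16/40 = 40.0%, Protocol Alpha 14/27 = 51.9% → Protocol Alpha
Overall: Protocol Beta 26/136 = 19.1%, Protocol Alpha 40/194 = 20.6% → Protocol Alpha
Protocol Alpha wins overall and in every disease group — no reversal.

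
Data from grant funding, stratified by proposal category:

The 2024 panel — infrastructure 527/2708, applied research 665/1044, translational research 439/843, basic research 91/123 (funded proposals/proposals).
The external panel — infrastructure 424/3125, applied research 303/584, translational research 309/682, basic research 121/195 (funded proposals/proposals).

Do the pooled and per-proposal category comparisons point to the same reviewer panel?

Infrastructure: the 2024 panel 527/2708 = 19.5%, the external panel 424/3125 = 13.6% → the 2024 panel
Applied research: the 2024 panel 665/1044 = 63.7%, the external panel 303/584 = 51.9% → the 2024 panel
Translational research: the 2024 panel 439/843 = 52.1%, the external panel 309/682 = 45.3% → the 2024 panel
Basic research: the 2024 panel 91/123 = 74.0%, the external panel 121/195 = 62.1% → the 2024 panel
Overall: the 2024 panel 1722/4718 = 36.5%, the external panel 1157/4586 = 25.2% → the 2024 panel
The 2024 panel wins overall and in every proposal group — no reversal.

Yes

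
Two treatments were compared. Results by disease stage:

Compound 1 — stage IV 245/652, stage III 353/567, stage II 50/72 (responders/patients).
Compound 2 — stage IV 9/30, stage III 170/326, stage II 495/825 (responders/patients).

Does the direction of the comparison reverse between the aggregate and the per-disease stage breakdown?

Yes

Stage IV: Compound 1 245/652 = 37.6%, Compound 2 9/30 = 30.0% → Compound 1
Stage III: Compound 1 353/567 = 62.3%, Compound 2 170/326 = 52.1% → Compound 1
Stage II: Compound 1 50/72 = 69.4%, Compound 2 495/825 = 60.0% → Compound 1
Overall: Compound 1 648/1291 = 50.2%, Compound 2 674/1181 = 57.1% → Compound 2
Compound 1 wins each disease group but Compound 2 wins overall — the comparison reverses. Compound 1's patients skew toward stage IV, which has a lower base rate.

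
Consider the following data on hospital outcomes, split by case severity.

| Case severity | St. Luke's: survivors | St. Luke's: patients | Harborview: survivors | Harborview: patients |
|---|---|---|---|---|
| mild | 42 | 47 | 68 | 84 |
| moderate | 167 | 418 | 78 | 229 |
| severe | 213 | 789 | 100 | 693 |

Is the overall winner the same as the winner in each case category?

Yes

Mild: St. Luke's 42/47 = 89.4%, Harborview 68/84 = 81.0% → St. Luke's
Moderate: St. Luke's 167/418 = 40.0%, Harborview 78/229 = 34.1% → St. Luke's
Severe: St. Luke's 213/789 = 27.0%, Harborview 100/693 = 14.4% → St. Luke's
Overall: St. Luke's 422/1254 = 33.7%, Harborview 246/1006 = 24.5% → St. Luke's
St. Luke's wins overall and in every case group — no reversal.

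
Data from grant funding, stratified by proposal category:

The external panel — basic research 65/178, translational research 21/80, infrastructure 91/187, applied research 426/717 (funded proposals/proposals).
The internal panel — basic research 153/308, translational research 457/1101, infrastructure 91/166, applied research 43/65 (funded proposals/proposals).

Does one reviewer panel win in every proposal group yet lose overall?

Yes

Basic research: the external panel 65/178 = 36.5%, the internal panel 153/308 = 49.7% → the internal panel
Translational research: the external panel 21/80 = 26.2%, the internal panel 457/1101 = 41.5% → the internal panel
Infrastructure: the external panel 91/187 = 48.7%, the internal panel 91/166 = 54.8% → the internal panel
Applied research: the external panel 426/717 = 59.4%, the internal panel 43/65 = 66.2% → the internal panel
Overall: the external panel 603/1162 = 51.9%, the internal panel 744/1640 = 45.4% → the external panel
The internal panel wins each proposal group but the external panel wins overall — the comparison reverses. The internal panel's proposals skew toward translational research, which has a lower base rate.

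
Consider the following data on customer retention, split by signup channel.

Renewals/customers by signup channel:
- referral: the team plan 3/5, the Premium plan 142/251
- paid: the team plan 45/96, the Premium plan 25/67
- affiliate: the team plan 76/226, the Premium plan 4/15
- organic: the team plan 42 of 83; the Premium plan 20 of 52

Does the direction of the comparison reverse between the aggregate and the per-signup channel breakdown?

Yes

Referral: the team plan 3/5 = 60.0%, the Premium plan 142/251 = 56.6% → the team plan
Paid: the team plan 45/96 = 46.9%, the Premium plan 25/67 = 37.3% → the team plan
Affiliate: the team plan 76/226 = 33.6%, the Premium plan 4/15 = 26.7% → the team plan
Organic: the team plan 42/83 = 50.6%, the Premium plan 20/52 = 38.5% → the team plan
Overall: the team plan 166/410 = 40.5%, the Premium plan 191/385 = 49.6% → the Premium plan
The team plan wins each signup group but the Premium plan wins overall — the comparison reverses. The team plan's customers skew toward affiliate, which has a lower base rate.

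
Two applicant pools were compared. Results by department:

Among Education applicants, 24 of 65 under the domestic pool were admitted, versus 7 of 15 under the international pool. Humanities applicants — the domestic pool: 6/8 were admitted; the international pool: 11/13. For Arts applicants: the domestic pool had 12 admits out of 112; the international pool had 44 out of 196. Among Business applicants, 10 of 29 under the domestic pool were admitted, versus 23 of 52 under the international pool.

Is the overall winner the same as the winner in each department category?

Yes

Education: the domestic pool 24/65 = 36.9%, the international pool 7/15 = 46.7% → the international pool
Humanities: the domestic pool 6/8 = 75.0%, the international pool 11/13 = 84.6% → the international pool
Arts: the domestic pool 12/112 = 10.7%, the international pool 44/196 = 22.4% → the international pool
Business: the domestic pool 10/29 = 34.5%, the international pool 23/52 = 44.2% → the international pool
Overall: the domestic pool 52/214 = 24.3%, the international pool 85/276 = 30.8% → the international pool
The international pool wins overall and in every department group — no reversal.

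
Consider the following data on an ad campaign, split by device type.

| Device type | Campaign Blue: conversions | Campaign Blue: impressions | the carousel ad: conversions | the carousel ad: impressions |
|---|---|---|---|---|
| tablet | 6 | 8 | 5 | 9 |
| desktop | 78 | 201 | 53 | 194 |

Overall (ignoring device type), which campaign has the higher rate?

Tablet: Campaign Blue 6/8 = 75.0%, the carousel ad 5/9 = 55.6% → Campaign Blue
Desktop: Campaign Blue 78/201 = 38.8%, the carousel ad 53/194 = 27.3% → Campaign Blue
Overall: Campaign Blue 84/209 = 40.2%, the carousel ad 58/203 = 28.6% → Campaign Blue

Campaign Blue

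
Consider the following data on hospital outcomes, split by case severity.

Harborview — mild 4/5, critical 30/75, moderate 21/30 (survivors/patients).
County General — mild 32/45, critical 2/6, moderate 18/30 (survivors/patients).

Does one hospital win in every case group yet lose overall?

Mild: Harborview 4/5 = 80.0%, County General 32/45 = 71.1% → Harborview
Critical: Harborview 30/75 = 40.0%, County General 2/6 = 33.3% → Harborview
Moderate: Harborview 21/30 = 70.0%, County General 18/30 = 60.0% → Harborview
Overall: Harborview 55/110 = 50.0%, County General 52/81 = 64.2% → County General
Harborview wins each case group but County General wins overall — the comparison reverses. Harborview's patients skew toward critical, which has a lower base rate.

Yes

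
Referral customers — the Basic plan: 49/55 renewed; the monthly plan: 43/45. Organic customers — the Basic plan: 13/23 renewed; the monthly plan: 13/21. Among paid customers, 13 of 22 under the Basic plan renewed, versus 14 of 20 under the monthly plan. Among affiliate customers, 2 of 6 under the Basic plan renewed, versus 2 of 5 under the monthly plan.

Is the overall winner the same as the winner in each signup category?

Yes

Referral: the Basic plan 49/55 = 89.1%, the monthly plan 43/45 = 95.6% → the monthly plan
Organic: the Basic plan 13/23 = 56.5%, the monthly plan 13/21 = 61.9% → the monthly plan
Paid: the Basic plan 13/22 = 59.1%, the monthly plan 14/20 = 70.0% → the monthly plan
Affiliate: the Basic plan 2/6 = 33.3%, the monthly plan 2/5 = 40.0% → the monthly plan
Overall: the Basic plan 77/106 = 72.6%, the monthly plan 72/91 = 79.1% → the monthly plan
The monthly plan wins overall and in every signup group — no reversal.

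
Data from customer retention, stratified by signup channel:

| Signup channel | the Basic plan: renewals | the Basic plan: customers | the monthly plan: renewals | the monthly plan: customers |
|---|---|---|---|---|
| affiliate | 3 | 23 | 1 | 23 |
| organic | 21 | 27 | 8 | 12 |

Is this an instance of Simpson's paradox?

No

Affiliate: the Basic plan 3/23 = 13.0%, the monthly plan 1/23 = 4.3% → the Basic plan
Organic: the Basic plan 21/27 = 77.8%, the monthly plan 8/12 = 66.7% → the Basic plan
Overall: the Basic plan 24/50 = 48.0%, the monthly plan 9/35 = 25.7% → the Basic plan
The Basic plan wins overall and in every signup group — no reversal.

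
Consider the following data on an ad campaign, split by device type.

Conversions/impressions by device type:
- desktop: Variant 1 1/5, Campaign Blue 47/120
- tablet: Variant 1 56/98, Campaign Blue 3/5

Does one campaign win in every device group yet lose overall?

Desktop: Variant 1 1/5 = 20.0%, Campaign Blue 47/120 = 39.2% → Campaign Blue
Tablet: Variant 1 56/98 = 57.1%, Campaign Blue 3/5 = 60.0% → Campaign Blue
Overall: Variant 1 57/103 = 55.3%, Campaign Blue 50/125 = 40.0% → Variant 1
Campaign Blue wins each device group but Variant 1 wins overall — the comparison reverses. Campaign Blue's impressions skew toward desktop, which has a lower base rate.

Yes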